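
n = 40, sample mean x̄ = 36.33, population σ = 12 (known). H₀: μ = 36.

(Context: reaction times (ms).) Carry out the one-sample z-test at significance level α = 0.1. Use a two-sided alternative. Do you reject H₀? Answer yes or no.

reject H₀: no

SE = σ/√n = 12/√40 = 1.8974
z = (x̄−μ₀)/SE = (36.33−36)/1.8974 = 0.1739
p-value (two-sided) = 0.86192
At α=0.1: p ≥ α → fail to reject H₀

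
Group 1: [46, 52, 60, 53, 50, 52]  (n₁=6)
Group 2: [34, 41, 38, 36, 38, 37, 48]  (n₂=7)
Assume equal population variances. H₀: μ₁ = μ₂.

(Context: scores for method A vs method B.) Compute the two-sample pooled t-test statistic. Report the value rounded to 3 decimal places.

test statistic = 5.235

x̄₁=52.167, s₁=4.579, n₁=6
x̄₂=38.857, s₂=4.562, n₂=7
s_p² = [5·4.579² + 6·4.562²]/11 = 20.8810
SE = √(s_p²·(1/6+1/7)) = 2.5423
t = (52.167−38.857)/2.5423 = 5.2353
df = 11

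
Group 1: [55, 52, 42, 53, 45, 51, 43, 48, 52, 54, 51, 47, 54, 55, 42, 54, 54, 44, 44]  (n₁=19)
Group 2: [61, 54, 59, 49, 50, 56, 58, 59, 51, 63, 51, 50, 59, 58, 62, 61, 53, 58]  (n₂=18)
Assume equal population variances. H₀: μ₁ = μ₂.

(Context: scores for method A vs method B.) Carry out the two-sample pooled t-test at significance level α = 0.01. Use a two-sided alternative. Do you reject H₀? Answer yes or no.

reject H₀: yes

x̄₁=49.474, s₁=4.800, n₁=19
x̄₂=56.222, s₂=4.583, n₂=18
s_p² = [18·4.800² + 17·4.583²]/35 = 22.0528
SE = √(s_p²·(1/19+1/18)) = 1.5446
t = (49.474−56.222)/1.5446 = -4.3691
df = 35
p-value (two-sided) = 0.00011
At α=0.01: p < α → reject H₀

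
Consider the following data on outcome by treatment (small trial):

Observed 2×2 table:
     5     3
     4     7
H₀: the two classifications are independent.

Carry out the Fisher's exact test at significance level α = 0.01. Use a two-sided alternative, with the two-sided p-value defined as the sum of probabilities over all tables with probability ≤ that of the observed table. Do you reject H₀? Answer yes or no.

reject H₀: no

Margins: r₁=8, r₂=11, c₁=9, c₂=10, n=19
p_obs = C(8,5)·C(11,4)/C(19,9); sum pmf over tables with pmf ≤ p_obs
p-value (two-sided) = 0.36985
At α=0.01: p ≥ α → fail to reject H₀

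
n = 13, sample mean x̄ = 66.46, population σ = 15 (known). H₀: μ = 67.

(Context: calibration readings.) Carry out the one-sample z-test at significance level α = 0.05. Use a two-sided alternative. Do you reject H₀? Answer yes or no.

reject H₀: no

SE = σ/√n = 15/√13 = 4.1603
z = (x̄−μ₀)/SE = (66.46−67)/4.1603 = -0.1298
p-value (two-sided) = 0.89672
At α=0.05: p ≥ α → fail to reject H₀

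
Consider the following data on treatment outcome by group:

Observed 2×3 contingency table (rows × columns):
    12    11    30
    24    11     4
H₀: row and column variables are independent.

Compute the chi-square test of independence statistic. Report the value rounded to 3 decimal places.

test statistic = 22.268

Row totals [53, 39], col totals [36, 22, 34], n=92
χ² = (12−20.74)²/20.74 + (11−12.67)²/12.67 + (30−19.59)²/19.59 + (24−15.26)²/15.26 + (11−9.33)²/9.33 + (4−14.41)²/14.41 = 22.2676
df = 2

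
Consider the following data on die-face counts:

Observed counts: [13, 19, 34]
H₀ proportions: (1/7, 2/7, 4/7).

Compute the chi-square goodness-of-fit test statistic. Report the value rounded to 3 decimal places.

test statistic = 1.720

n = 66; E_i = n·p_i = [9.43, 18.86, 37.71]
χ² = (13−9.43)²/9.43 + (19−18.86)²/18.86 + (34−37.71)²/37.71 = 1.7197
df = 2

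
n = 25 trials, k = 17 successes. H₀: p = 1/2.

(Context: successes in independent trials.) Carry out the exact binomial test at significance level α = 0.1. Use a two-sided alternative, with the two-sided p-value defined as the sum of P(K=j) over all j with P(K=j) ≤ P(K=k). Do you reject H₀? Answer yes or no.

Exact binomial: n=25, k=17, p₀=1/2=0.5000
P(X=j) = C(n,j)·p₀^j·(1−p₀)^(n−j); p = Σ P(X=j) over j with P(X=j) ≤ P(X=17)
p-value (two-sided) = 0.10775
At α=0.1: p ≥ α → fail to reject H₀

reject H₀: no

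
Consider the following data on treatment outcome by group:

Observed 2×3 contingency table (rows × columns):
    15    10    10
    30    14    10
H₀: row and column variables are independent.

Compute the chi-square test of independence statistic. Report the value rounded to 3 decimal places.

Row totals [35, 54], col totals [45, 24, 20], n=89
χ² = (15−17.70)²/17.70 + (10−9.44)²/9.44 + (10−7.87)²/7.87 + (30−27.30)²/27.30 + (14−14.56)²/14.56 + (10−12.13)²/12.13 = 1.6874
df = 2

test statistic = 1.687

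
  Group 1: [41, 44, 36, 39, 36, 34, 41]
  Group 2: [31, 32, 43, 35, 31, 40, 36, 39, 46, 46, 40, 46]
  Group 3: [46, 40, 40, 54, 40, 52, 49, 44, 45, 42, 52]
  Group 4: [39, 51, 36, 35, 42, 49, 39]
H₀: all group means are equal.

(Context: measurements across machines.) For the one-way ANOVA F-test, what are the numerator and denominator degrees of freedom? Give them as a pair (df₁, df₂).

degrees of freedom = [3, 33]

k = 4 groups, N = 37 total
df = (k−1, N−k) = (4−1, 37−4) = (3, 33)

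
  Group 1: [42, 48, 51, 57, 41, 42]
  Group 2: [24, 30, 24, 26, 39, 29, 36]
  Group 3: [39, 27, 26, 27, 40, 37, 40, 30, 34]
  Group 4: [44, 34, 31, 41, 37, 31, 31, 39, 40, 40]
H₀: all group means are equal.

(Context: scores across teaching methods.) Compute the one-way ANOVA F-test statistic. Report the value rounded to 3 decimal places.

Group means [46.83, 29.71, 33.33, 36.80], grand mean 36.156
SSB = Σnᵢ(x̄ᵢ−x̄)² = 1050.357; SSW = ΣΣ(x−x̄ᵢ)² = 891.862
MSB = 1050.357/3 = 350.1189; MSW = 891.862/28 = 31.8522
F = MSB/MSW = 10.9920
df = (3, 28)

test statistic = 10.992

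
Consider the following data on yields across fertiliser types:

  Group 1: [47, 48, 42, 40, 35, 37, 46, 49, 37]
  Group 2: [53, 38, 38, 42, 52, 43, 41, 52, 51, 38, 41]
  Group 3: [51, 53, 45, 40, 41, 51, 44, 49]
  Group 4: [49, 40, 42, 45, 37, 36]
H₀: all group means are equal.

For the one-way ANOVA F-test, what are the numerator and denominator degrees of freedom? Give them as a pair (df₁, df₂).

degrees of freedom = [3, 30]

k = 4 groups, N = 34 total
df = (k−1, N−k) = (4−1, 34−4) = (3, 30)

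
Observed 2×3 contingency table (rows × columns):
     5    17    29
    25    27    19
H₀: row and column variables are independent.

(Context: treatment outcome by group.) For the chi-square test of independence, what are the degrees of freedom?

degrees of freedom = 2

df = (r−1)(c−1) = (2−1)·(3−1) = 2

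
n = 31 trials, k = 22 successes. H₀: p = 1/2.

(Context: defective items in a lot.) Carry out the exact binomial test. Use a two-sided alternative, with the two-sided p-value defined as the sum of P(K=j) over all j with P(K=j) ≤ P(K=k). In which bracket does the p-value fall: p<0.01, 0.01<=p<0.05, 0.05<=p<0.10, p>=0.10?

p-value bracket: 0.01<=p<0.05

Exact binomial: n=31, k=22, p₀=1/2=0.5000
P(X=j) = C(n,j)·p₀^j·(1−p₀)^(n−j); p = Σ P(X=j) over j with P(X=j) ≤ P(X=22)
p-value (two-sided) = 0.02945
→ bracket: 0.01<=p<0.05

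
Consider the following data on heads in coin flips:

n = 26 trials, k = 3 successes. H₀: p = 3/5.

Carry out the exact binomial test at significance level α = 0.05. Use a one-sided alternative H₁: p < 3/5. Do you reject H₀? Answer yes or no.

reject H₀: yes

Exact binomial: n=26, k=3, p₀=3/5=0.6000
P(X≤3) from Σ C(n,i)·p₀^i·(1−p₀)^(n−i)
p-value (one-sided, H₁ less) = 0.00000
At α=0.05: p < α → reject H₀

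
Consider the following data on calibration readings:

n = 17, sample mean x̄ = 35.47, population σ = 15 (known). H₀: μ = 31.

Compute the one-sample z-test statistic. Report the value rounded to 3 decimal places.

SE = σ/√n = 15/√17 = 3.6380
z = (x̄−μ₀)/SE = (35.47−31)/3.6380 = 1.2287

test statistic = 1.229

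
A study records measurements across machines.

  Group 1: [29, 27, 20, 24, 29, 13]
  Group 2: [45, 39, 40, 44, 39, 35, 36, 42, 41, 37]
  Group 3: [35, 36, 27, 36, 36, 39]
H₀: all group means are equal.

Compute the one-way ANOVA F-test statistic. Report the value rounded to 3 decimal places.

Group means [23.67, 39.80, 34.83], grand mean 34.045
SSB = Σnᵢ(x̄ᵢ−x̄)² = 981.188; SSW = ΣΣ(x−x̄ᵢ)² = 375.767
MSB = 981.188/2 = 490.5939; MSW = 375.767/19 = 19.7772
F = MSB/MSW = 24.8060
df = (2, 19)

test statistic = 24.806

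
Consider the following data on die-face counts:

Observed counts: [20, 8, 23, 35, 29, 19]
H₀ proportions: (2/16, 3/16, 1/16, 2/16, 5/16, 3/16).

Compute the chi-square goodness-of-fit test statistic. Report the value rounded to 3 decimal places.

n = 134; E_i = n·p_i = [16.75, 25.12, 8.38, 16.75, 41.88, 25.12]
χ² = (20−16.75)²/16.75 + (8−25.12)²/25.12 + (23−8.38)²/8.38 + (35−16.75)²/16.75 + (29−41.88)²/41.88 + (19−25.12)²/25.12 = 63.1781
df = 5

test statistic = 63.178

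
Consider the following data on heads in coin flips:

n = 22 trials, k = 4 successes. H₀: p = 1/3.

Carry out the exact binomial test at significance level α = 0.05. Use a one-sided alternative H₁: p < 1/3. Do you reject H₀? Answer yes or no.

reject H₀: no

Exact binomial: n=22, k=4, p₀=1/3=0.3333
P(X≤4) from Σ C(n,i)·p₀^i·(1−p₀)^(n−i)
p-value (one-sided, H₁ less) = 0.09616
At α=0.05: p ≥ α → fail to reject H₀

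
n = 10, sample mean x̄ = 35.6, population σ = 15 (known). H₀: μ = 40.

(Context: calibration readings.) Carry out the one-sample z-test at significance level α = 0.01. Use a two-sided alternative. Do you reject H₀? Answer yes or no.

reject H₀: no

SE = σ/√n = 15/√10 = 4.7434
z = (x̄−μ₀)/SE = (35.6−40)/4.7434 = -0.9276
p-value (two-sided) = 0.35361
At α=0.01: p ≥ α → fail to reject H₀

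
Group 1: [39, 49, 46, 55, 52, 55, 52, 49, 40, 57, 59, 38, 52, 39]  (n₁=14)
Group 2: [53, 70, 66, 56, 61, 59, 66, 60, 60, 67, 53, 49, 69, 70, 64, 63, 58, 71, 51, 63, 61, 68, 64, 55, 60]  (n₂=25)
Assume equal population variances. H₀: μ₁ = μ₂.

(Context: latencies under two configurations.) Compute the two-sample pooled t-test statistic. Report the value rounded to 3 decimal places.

test statistic = -5.810

x̄₁=48.714, s₁=7.194, n₁=14
x̄₂=61.480, s₂=6.226, n₂=25
s_p² = [13·7.194² + 24·6.226²]/37 = 43.3269
SE = √(s_p²·(1/14+1/25)) = 2.1972
t = (48.714−61.480)/2.1972 = -5.8099
df = 37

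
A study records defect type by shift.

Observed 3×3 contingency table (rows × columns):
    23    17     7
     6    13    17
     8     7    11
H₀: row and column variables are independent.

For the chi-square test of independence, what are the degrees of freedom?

df = (r−1)(c−1) = (3−1)·(3−1) = 4

degrees of freedom = 4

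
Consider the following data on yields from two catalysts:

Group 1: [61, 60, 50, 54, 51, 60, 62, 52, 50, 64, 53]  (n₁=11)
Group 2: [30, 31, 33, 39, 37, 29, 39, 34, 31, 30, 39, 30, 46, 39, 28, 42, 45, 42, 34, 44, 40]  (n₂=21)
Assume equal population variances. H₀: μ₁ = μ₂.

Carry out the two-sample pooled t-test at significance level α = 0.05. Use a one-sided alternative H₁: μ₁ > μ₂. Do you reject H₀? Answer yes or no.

reject H₀: yes

x̄₁=56.091, s₁=5.319, n₁=11
x̄₂=36.286, s₂=5.728, n₂=21
s_p² = [10·5.319² + 20·5.728²]/30 = 31.3065
SE = √(s_p²·(1/11+1/21)) = 2.0825
t = (56.091−36.286)/2.0825 = 9.5103
df = 30
p-value (one-sided, H₁ greater) = 0.00000
At α=0.05: p < α → reject H₀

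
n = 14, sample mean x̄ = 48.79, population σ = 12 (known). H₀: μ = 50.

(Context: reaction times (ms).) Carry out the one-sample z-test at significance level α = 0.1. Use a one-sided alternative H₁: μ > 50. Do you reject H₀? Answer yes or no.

reject H₀: no

SE = σ/√n = 12/√14 = 3.2071
z = (x̄−μ₀)/SE = (48.79−50)/3.2071 = -0.3773
p-value (one-sided, H₁ greater) = 0.64702
At α=0.1: p ≥ α → fail to reject H₀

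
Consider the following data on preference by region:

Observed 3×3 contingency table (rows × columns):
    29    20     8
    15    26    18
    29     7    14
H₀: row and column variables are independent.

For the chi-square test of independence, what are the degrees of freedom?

df = (r−1)(c−1) = (3−1)·(3−1) = 4

degrees of freedom = 4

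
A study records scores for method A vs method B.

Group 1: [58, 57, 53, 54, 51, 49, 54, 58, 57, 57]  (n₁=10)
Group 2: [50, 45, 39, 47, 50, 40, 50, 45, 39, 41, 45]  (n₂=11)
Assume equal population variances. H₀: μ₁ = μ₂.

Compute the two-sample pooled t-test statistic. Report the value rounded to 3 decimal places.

x̄₁=54.800, s₁=3.120, n₁=10
x̄₂=44.636, s₂=4.365, n₂=11
s_p² = [9·3.120² + 10·4.365²]/19 = 14.6392
SE = √(s_p²·(1/10+1/11)) = 1.6718
t = (54.800−44.636)/1.6718 = 6.0796
df = 19

test statistic = 6.080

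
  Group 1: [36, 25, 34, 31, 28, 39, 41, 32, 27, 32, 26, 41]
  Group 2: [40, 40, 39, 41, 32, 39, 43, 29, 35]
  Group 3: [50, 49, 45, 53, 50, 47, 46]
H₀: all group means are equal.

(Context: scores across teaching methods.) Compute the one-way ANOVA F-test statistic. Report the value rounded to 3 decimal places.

test statistic = 24.799

Group means [32.67, 37.56, 48.57], grand mean 38.214
SSB = Σnᵢ(x̄ᵢ−x̄)² = 1124.111; SSW = ΣΣ(x−x̄ᵢ)² = 566.603
MSB = 1124.111/2 = 562.0556; MSW = 566.603/25 = 22.6641
F = MSB/MSW = 24.7993
df = (2, 25)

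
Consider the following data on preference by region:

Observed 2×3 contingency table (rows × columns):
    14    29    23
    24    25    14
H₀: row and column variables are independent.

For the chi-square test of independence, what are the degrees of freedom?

degrees of freedom = 2

df = (r−1)(c−1) = (2−1)·(3−1) = 2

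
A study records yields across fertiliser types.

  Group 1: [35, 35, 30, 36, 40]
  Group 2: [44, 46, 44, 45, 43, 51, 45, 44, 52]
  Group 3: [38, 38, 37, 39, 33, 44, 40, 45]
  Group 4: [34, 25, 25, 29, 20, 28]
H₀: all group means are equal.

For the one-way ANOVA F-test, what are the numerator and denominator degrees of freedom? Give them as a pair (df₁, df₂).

k = 4 groups, N = 28 total
df = (k−1, N−k) = (4−1, 28−4) = (3, 24)

degrees of freedom = [3, 24]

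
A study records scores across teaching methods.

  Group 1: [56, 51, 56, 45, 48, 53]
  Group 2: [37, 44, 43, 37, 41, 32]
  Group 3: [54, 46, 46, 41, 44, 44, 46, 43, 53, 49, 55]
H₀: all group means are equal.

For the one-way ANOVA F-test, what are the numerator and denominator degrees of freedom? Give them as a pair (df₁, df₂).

degrees of freedom = [2, 20]

k = 3 groups, N = 23 total
df = (k−1, N−k) = (3−1, 23−3) = (2, 20)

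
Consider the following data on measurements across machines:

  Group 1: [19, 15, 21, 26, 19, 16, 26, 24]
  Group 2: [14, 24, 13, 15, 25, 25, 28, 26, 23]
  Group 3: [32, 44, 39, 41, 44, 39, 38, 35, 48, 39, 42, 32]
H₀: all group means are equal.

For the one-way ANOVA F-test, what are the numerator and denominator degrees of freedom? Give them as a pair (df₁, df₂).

k = 3 groups, N = 29 total
df = (k−1, N−k) = (3−1, 29−3) = (2, 26)

degrees of freedom = [2, 26]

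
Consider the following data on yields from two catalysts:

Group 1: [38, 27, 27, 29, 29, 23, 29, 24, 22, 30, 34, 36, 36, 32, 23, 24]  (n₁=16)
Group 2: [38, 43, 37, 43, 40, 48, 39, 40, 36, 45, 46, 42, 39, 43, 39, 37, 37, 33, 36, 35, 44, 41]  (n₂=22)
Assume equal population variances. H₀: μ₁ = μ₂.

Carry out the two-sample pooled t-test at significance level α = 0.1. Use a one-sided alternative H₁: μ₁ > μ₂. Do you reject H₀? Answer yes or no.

reject H₀: no

x̄₁=28.938, s₁=5.118, n₁=16
x̄₂=40.045, s₂=3.860, n₂=22
s_p² = [15·5.118² + 21·3.860²]/36 = 19.6081
SE = √(s_p²·(1/16+1/22)) = 1.4549
t = (28.938−40.045)/1.4549 = -7.6348
df = 36
p-value (one-sided, H₁ greater) = 1.00000
At α=0.1: p ≥ α → fail to reject H₀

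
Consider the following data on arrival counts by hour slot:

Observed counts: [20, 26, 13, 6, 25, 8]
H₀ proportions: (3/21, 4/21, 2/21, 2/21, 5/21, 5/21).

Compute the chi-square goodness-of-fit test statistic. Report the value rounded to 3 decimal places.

test statistic = 18.279

n = 98; E_i = n·p_i = [14.00, 18.67, 9.33, 9.33, 23.33, 23.33]
χ² = (20−14.00)²/14.00 + (26−18.67)²/18.67 + (13−9.33)²/9.33 + (6−9.33)²/9.33 + (25−23.33)²/23.33 + (8−23.33)²/23.33 = 18.2786
df = 5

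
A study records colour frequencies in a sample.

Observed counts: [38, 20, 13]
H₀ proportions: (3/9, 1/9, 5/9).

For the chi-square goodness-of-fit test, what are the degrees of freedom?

df = k − 1 = 3 − 1 = 2

degrees of freedom = 2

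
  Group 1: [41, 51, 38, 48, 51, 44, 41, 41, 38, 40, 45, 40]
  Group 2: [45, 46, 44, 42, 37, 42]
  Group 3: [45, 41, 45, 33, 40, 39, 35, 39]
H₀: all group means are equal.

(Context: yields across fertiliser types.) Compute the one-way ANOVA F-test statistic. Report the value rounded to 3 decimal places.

test statistic = 1.776

Group means [43.17, 42.67, 39.62], grand mean 41.962
SSB = Σnᵢ(x̄ᵢ−x̄)² = 64.087; SSW = ΣΣ(x−x̄ᵢ)² = 414.875
MSB = 64.087/2 = 32.0433; MSW = 414.875/23 = 18.0380
F = MSB/MSW = 1.7764
df = (2, 23)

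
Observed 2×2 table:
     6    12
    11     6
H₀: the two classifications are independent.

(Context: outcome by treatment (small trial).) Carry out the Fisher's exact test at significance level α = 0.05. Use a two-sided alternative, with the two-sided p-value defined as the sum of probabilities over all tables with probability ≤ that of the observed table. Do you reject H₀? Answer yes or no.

reject H₀: no

Margins: r₁=18, r₂=17, c₁=17, c₂=18, n=35
p_obs = C(18,6)·C(17,11)/C(35,17); sum pmf over tables with pmf ≤ p_obs
p-value (two-sided) = 0.09434
At α=0.05: p ≥ α → fail to reject H₀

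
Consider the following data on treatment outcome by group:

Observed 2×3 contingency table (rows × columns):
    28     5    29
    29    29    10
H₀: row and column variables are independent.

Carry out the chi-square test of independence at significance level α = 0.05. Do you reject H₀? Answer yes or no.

reject H₀: yes

Row totals [62, 68], col totals [57, 34, 39], n=130
χ² = (28−27.18)²/27.18 + (5−16.22)²/16.22 + (29−18.60)²/18.60 + (29−29.82)²/29.82 + (29−17.78)²/17.78 + (10−20.40)²/20.40 = 25.9936
df = 2
p-value (upper-tail) = 0.00000
At α=0.05: p < α → reject H₀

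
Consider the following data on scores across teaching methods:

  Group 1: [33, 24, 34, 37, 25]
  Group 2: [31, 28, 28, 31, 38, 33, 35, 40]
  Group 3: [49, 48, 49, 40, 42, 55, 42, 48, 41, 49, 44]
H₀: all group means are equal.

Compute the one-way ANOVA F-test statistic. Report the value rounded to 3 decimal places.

test statistic = 25.871

Group means [30.60, 33.00, 46.09], grand mean 38.500
SSB = Σnᵢ(x̄ᵢ−x̄)² = 1187.891; SSW = ΣΣ(x−x̄ᵢ)² = 482.109
MSB = 1187.891/2 = 593.9455; MSW = 482.109/21 = 22.9576
F = MSB/MSW = 25.8714
df = (2, 21)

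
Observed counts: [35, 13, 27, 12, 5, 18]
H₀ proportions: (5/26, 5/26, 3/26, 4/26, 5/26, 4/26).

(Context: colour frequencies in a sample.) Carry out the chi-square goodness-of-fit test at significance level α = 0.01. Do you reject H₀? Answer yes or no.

n = 110; E_i = n·p_i = [21.15, 21.15, 12.69, 16.92, 21.15, 16.92]
χ² = (35−21.15)²/21.15 + (13−21.15)²/21.15 + (27−12.69)²/12.69 + (12−16.92)²/16.92 + (5−21.15)²/21.15 + (18−16.92)²/16.92 = 42.1709
df = 5
p-value (upper-tail) = 0.00000
At α=0.01: p < α → reject H₀

reject H₀: yes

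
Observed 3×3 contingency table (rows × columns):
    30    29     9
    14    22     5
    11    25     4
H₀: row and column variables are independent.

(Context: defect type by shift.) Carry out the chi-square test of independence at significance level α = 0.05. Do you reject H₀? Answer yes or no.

reject H₀: no

Row totals [68, 41, 40], col totals [55, 76, 18], n=149
χ² = (30−25.10)²/25.10 + (29−34.68)²/34.68 + (9−8.21)²/8.21 + (14−15.13)²/15.13 + (22−20.91)²/20.91 + (5−4.95)²/4.95 + (11−14.77)²/14.77 + (25−20.40)²/20.40 + (4−4.83)²/4.83 = 4.2443
df = 4
p-value (upper-tail) = 0.37395
At α=0.05: p ≥ α → fail to reject H₀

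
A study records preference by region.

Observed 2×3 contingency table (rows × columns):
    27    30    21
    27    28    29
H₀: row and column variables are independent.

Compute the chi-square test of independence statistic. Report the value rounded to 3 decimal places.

Row totals [78, 84], col totals [54, 58, 50], n=162
χ² = (27−26.00)²/26.00 + (30−27.93)²/27.93 + (21−24.07)²/24.07 + (27−28.00)²/28.00 + (28−30.07)²/30.07 + (29−25.93)²/25.93 = 1.1283
df = 2

test statistic = 1.128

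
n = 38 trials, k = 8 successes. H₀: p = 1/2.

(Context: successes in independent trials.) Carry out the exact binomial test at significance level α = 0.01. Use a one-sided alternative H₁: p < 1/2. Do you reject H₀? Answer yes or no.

reject H₀: yes

Exact binomial: n=38, k=8, p₀=1/2=0.5000
P(X≤8) from Σ C(n,i)·p₀^i·(1−p₀)^(n−i)
p-value (one-sided, H₁ less) = 0.00024
At α=0.01: p < α → reject H₀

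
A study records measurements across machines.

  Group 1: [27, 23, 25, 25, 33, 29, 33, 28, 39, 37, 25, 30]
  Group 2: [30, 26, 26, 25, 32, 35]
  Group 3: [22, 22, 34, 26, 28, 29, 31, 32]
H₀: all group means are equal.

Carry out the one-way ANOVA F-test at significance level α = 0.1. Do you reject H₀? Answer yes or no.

reject H₀: no

Group means [29.50, 29.00, 28.00], grand mean 28.923
SSB = Σnᵢ(x̄ᵢ−x̄)² = 10.846; SSW = ΣΣ(x−x̄ᵢ)² = 501.000
MSB = 10.846/2 = 5.4231; MSW = 501.000/23 = 21.7826
F = MSB/MSW = 0.2490
df = (2, 23)
p-value (upper-tail) = 0.78168
At α=0.1: p ≥ α → fail to reject H₀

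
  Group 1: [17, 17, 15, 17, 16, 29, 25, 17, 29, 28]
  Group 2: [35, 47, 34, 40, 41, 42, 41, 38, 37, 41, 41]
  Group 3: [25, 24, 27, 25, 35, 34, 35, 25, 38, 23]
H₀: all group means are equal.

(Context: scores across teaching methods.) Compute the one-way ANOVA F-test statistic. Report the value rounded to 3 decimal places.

test statistic = 35.173

Group means [21.00, 39.73, 29.10], grand mean 30.258
SSB = Σnᵢ(x̄ᵢ−x̄)² = 1856.854; SSW = ΣΣ(x−x̄ᵢ)² = 739.082
MSB = 1856.854/2 = 928.4268; MSW = 739.082/28 = 26.3958
F = MSB/MSW = 35.1733
df = (2, 28)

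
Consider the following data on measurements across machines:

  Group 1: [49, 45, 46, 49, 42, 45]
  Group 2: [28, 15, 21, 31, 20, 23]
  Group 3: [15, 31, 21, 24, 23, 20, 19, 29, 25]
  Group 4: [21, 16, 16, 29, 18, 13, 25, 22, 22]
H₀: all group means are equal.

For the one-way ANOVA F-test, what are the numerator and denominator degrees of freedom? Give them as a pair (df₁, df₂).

k = 4 groups, N = 30 total
df = (k−1, N−k) = (4−1, 30−4) = (3, 26)

degrees of freedom = [3, 26]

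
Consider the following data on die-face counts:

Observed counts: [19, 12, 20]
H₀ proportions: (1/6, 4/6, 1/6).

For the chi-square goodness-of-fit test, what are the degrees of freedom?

df = k − 1 = 3 − 1 = 2

degrees of freedom = 2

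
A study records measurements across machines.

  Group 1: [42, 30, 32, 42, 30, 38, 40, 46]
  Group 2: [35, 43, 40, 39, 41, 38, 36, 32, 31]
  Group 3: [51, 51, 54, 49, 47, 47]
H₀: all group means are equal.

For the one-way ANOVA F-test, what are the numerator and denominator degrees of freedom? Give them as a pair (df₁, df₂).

degrees of freedom = [2, 20]

k = 3 groups, N = 23 total
df = (k−1, N−k) = (3−1, 23−3) = (2, 20)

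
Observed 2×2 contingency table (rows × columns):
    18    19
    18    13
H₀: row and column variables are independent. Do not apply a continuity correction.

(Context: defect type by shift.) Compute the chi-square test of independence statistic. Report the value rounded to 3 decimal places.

Row totals [37, 31], col totals [36, 32], n=68
χ² = (18−19.59)²/19.59 + (19−17.41)²/17.41 + (18−16.41)²/16.41 + (13−14.59)²/14.59 = 0.6003
df = 1

test statistic = 0.600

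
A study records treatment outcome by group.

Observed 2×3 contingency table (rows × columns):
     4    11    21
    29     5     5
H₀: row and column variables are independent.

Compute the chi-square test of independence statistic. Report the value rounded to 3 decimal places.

Row totals [36, 39], col totals [33, 16, 26], n=75
χ² = (4−15.84)²/15.84 + (11−7.68)²/7.68 + (21−12.48)²/12.48 + (29−17.16)²/17.16 + (5−8.32)²/8.32 + (5−13.52)²/13.52 = 30.9651
df = 2

test statistic = 30.965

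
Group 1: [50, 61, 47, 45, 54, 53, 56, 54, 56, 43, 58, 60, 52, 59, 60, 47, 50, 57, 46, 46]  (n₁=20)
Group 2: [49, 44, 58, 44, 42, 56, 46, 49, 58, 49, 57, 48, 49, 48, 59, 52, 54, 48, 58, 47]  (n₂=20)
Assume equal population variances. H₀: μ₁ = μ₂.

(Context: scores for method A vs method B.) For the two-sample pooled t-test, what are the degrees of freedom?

degrees of freedom = 38

df = n₁ + n₂ − 2 = 20 + 20 − 2 = 38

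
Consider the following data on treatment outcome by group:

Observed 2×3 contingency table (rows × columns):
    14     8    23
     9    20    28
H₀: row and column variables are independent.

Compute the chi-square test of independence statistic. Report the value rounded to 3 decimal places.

Row totals [45, 57], col totals [23, 28, 51], n=102
χ² = (14−10.15)²/10.15 + (8−12.35)²/12.35 + (23−22.50)²/22.50 + (9−12.85)²/12.85 + (20−15.65)²/15.65 + (28−28.50)²/28.50 = 5.3827
df = 2

test statistic = 5.383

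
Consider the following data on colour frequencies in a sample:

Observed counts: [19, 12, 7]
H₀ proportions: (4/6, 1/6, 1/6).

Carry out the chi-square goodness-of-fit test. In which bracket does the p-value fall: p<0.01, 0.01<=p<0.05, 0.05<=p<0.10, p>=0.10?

p-value bracket: 0.01<=p<0.05

n = 38; E_i = n·p_i = [25.33, 6.33, 6.33]
χ² = (19−25.33)²/25.33 + (12−6.33)²/6.33 + (7−6.33)²/6.33 = 6.7237
df = 2
p-value (upper-tail) = 0.03467
→ bracket: 0.01<=p<0.05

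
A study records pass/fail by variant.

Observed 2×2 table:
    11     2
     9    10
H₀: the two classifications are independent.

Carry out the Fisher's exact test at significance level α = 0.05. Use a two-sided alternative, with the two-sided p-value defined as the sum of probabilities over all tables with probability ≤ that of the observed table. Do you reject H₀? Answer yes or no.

reject H₀: no

Margins: r₁=13, r₂=19, c₁=20, c₂=12, n=32
p_obs = C(13,11)·C(19,9)/C(32,20); sum pmf over tables with pmf ≤ p_obs
p-value (two-sided) = 0.06187
At α=0.05: p ≥ α → fail to reject H₀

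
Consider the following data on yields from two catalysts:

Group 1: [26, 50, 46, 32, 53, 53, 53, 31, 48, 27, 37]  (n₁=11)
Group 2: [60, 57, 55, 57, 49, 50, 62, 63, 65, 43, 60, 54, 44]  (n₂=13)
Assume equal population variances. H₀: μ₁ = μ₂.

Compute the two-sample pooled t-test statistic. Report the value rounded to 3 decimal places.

x̄₁=41.455, s₁=10.967, n₁=11
x̄₂=55.308, s₂=7.052, n₂=13
s_p² = [10·10.967² + 12·7.052²]/22 = 81.7953
SE = √(s_p²·(1/11+1/13)) = 3.7051
t = (41.455−55.308)/3.7051 = -3.7389
df = 22

test statistic = -3.739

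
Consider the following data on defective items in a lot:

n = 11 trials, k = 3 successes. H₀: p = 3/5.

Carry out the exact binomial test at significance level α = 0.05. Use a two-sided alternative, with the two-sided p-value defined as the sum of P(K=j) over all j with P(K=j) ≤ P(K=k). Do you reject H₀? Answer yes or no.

Exact binomial: n=11, k=3, p₀=3/5=0.6000
P(X=j) = C(n,j)·p₀^j·(1−p₀)^(n−j); p = Σ P(X=j) over j with P(X=j) ≤ P(X=3)
p-value (two-sided) = 0.03291
At α=0.05: p < α → reject H₀

reject H₀: yes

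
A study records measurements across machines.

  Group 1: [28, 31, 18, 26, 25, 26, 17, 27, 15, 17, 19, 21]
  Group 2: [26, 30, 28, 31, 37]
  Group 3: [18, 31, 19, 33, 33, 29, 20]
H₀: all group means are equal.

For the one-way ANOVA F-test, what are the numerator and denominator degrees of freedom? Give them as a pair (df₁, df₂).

k = 3 groups, N = 24 total
df = (k−1, N−k) = (3−1, 24−3) = (2, 21)

degrees of freedom = [2, 21]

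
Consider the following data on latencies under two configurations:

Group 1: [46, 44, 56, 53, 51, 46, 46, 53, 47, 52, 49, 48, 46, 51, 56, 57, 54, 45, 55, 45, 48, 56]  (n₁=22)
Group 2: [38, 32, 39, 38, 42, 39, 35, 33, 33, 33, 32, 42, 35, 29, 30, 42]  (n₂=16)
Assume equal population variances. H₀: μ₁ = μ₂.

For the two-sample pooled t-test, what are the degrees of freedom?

degrees of freedom = 36

df = n₁ + n₂ − 2 = 22 + 16 − 2 = 36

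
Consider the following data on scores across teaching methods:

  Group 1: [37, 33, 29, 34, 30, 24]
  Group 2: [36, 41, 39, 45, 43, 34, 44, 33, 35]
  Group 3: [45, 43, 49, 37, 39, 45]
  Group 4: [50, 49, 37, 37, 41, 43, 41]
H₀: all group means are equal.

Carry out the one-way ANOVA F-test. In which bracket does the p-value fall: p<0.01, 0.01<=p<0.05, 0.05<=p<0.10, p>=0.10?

Group means [31.17, 38.89, 43.00, 42.57], grand mean 39.036
SSB = Σnᵢ(x̄ᵢ−x̄)² = 553.528; SSW = ΣΣ(x−x̄ᵢ)² = 529.437
MSB = 553.528/3 = 184.5093; MSW = 529.437/24 = 22.0599
F = MSB/MSW = 8.3640
df = (3, 24)
p-value (upper-tail) = 0.00056
→ bracket: p<0.01

p-value bracket: p<0.01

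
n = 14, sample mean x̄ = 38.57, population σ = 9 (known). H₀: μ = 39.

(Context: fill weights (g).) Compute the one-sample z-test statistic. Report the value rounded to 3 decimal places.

SE = σ/√n = 9/√14 = 2.4054
z = (x̄−μ₀)/SE = (38.57−39)/2.4054 = -0.1788

test statistic = -0.179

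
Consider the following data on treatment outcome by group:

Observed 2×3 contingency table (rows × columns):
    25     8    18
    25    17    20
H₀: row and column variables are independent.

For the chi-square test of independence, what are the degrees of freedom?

df = (r−1)(c−1) = (2−1)·(3−1) = 2

degrees of freedom = 2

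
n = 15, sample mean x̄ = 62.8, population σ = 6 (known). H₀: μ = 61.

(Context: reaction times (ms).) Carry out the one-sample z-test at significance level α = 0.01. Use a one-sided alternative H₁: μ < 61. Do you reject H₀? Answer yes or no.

reject H₀: no

SE = σ/√n = 6/√15 = 1.5492
z = (x̄−μ₀)/SE = (62.8−61)/1.5492 = 1.1619
p-value (one-sided, H₁ less) = 0.87736
At α=0.01: p ≥ α → fail to reject H₀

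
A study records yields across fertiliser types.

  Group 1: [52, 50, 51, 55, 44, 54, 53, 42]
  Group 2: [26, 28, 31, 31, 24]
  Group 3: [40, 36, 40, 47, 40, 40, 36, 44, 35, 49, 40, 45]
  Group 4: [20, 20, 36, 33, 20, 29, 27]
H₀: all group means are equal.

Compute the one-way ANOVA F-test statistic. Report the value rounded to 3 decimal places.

Group means [50.12, 28.00, 41.00, 26.43], grand mean 38.062
SSB = Σnᵢ(x̄ᵢ−x̄)² = 2721.286; SSW = ΣΣ(x−x̄ᵢ)² = 674.589
MSB = 2721.286/3 = 907.0952; MSW = 674.589/28 = 24.0925
F = MSB/MSW = 37.6506
df = (3, 28)

test statistic = 37.651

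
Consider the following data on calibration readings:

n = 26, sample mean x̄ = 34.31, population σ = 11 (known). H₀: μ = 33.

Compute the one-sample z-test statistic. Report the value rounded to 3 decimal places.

SE = σ/√n = 11/√26 = 2.1573
z = (x̄−μ₀)/SE = (34.31−33)/2.1573 = 0.6072

test statistic = 0.607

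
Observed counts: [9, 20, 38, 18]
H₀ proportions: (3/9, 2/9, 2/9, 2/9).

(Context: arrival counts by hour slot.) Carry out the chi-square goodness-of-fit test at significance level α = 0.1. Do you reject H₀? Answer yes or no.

n = 85; E_i = n·p_i = [28.33, 18.89, 18.89, 18.89]
χ² = (9−28.33)²/28.33 + (20−18.89)²/18.89 + (38−18.89)²/18.89 + (18−18.89)²/18.89 = 32.6353
df = 3
p-value (upper-tail) = 0.00000
At α=0.1: p < α → reject H₀

reject H₀: yes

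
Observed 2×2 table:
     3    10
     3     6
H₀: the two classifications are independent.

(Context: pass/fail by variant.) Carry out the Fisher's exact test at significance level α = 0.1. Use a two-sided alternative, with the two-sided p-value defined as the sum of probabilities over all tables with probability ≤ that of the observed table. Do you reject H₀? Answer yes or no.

Margins: r₁=13, r₂=9, c₁=6, c₂=16, n=22
p_obs = C(13,3)·C(9,3)/C(22,6); sum pmf over tables with pmf ≤ p_obs
p-value (two-sided) = 0.65502
At α=0.1: p ≥ α → fail to reject H₀

reject H₀: no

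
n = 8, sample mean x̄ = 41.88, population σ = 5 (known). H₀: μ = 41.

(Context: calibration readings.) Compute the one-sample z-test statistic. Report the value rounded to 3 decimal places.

test statistic = 0.498

SE = σ/√n = 5/√8 = 1.7678
z = (x̄−μ₀)/SE = (41.88−41)/1.7678 = 0.4978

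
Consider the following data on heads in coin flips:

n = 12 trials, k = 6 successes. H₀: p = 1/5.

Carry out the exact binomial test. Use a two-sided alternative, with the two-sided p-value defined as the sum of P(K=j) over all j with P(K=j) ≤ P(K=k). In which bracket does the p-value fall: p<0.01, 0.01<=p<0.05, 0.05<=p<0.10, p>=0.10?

Exact binomial: n=12, k=6, p₀=1/5=0.2000
P(X=j) = C(n,j)·p₀^j·(1−p₀)^(n−j); p = Σ P(X=j) over j with P(X=j) ≤ P(X=6)
p-value (two-sided) = 0.01941
→ bracket: 0.01<=p<0.05

p-value bracket: 0.01<=p<0.05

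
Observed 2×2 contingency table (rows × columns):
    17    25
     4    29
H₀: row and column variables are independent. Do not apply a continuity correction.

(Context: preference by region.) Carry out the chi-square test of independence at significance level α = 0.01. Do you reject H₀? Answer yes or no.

reject H₀: yes

Row totals [42, 33], col totals [21, 54], n=75
χ² = (17−11.76)²/11.76 + (25−30.24)²/30.24 + (4−9.24)²/9.24 + (29−23.76)²/23.76 = 7.3700
df = 1
p-value (upper-tail) = 0.00663
At α=0.01: p < α → reject H₀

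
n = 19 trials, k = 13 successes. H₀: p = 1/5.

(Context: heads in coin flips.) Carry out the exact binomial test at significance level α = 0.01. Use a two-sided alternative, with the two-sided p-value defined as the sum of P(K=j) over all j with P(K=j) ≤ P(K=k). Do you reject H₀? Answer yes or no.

Exact binomial: n=19, k=13, p₀=1/5=0.2000
P(X=j) = C(n,j)·p₀^j·(1−p₀)^(n−j); p = Σ P(X=j) over j with P(X=j) ≤ P(X=13)
p-value (two-sided) = 0.00001
At α=0.01: p < α → reject H₀

reject H₀: yes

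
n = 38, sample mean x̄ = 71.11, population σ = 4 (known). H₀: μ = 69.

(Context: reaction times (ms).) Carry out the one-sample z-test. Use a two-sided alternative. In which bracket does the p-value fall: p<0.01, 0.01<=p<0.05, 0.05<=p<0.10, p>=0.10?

SE = σ/√n = 4/√38 = 0.6489
z = (x̄−μ₀)/SE = (71.11−69)/0.6489 = 3.2517
p-value (two-sided) = 0.00115
→ bracket: p<0.01

p-value bracket: p<0.01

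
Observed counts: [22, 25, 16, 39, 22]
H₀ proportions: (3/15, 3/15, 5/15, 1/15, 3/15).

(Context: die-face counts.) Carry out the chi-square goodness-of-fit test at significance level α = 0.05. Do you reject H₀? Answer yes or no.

n = 124; E_i = n·p_i = [24.80, 24.80, 41.33, 8.27, 24.80]
χ² = (22−24.80)²/24.80 + (25−24.80)²/24.80 + (16−41.33)²/41.33 + (39−8.27)²/8.27 + (22−24.80)²/24.80 = 130.4194
df = 4
p-value (upper-tail) = 0.00000
At α=0.05: p < α → reject H₀

reject H₀: yes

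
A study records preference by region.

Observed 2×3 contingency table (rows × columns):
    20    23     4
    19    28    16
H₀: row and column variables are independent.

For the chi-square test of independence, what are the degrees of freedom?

degrees of freedom = 2

df = (r−1)(c−1) = (2−1)·(3−1) = 2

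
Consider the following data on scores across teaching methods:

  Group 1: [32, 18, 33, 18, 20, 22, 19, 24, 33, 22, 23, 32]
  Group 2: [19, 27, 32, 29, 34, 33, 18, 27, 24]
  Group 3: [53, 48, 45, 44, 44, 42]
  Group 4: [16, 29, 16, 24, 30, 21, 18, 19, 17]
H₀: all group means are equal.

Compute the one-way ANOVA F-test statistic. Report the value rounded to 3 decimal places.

Group means [24.67, 27.00, 46.00, 21.11], grand mean 27.917
SSB = Σnᵢ(x̄ᵢ−x̄)² = 2513.194; SSW = ΣΣ(x−x̄ᵢ)² = 985.556
MSB = 2513.194/3 = 837.7315; MSW = 985.556/32 = 30.7986
F = MSB/MSW = 27.2003
df = (3, 32)

test statistic = 27.200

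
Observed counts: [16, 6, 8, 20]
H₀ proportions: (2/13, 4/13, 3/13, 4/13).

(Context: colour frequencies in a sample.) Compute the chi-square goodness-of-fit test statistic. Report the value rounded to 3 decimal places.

n = 50; E_i = n·p_i = [7.69, 15.38, 11.54, 15.38]
χ² = (16−7.69)²/7.69 + (6−15.38)²/15.38 + (8−11.54)²/11.54 + (20−15.38)²/15.38 = 17.1667
df = 3

test statistic = 17.167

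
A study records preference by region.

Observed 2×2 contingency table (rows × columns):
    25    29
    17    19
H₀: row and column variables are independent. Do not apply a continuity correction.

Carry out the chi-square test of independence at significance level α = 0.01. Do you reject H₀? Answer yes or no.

Row totals [54, 36], col totals [42, 48], n=90
χ² = (25−25.20)²/25.20 + (29−28.80)²/28.80 + (17−16.80)²/16.80 + (19−19.20)²/19.20 = 0.0074
df = 1
p-value (upper-tail) = 0.93126
At α=0.01: p ≥ α → fail to reject H₀

reject H₀: no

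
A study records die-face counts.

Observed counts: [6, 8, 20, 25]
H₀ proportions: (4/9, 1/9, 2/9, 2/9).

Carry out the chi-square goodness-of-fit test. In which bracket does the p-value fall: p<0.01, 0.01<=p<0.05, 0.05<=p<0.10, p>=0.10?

n = 59; E_i = n·p_i = [26.22, 6.56, 13.11, 13.11]
χ² = (6−26.22)²/26.22 + (8−6.56)²/6.56 + (20−13.11)²/13.11 + (25−13.11)²/13.11 = 30.3136
df = 3
p-value (upper-tail) = 0.00000
→ bracket: p<0.01

p-value bracket: p<0.01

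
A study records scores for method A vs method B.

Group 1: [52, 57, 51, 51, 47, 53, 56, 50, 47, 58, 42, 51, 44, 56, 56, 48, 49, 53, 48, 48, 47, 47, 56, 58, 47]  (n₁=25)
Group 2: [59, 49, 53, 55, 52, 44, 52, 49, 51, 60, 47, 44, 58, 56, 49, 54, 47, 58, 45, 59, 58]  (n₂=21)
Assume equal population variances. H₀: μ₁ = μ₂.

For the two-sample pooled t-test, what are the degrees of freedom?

df = n₁ + n₂ − 2 = 25 + 21 − 2 = 44

degrees of freedom = 44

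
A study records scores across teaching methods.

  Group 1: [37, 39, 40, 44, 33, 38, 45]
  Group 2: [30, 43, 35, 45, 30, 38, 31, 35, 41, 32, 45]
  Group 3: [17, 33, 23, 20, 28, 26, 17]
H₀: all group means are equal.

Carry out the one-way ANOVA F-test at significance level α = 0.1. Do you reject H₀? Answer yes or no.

Group means [39.43, 36.82, 23.43], grand mean 33.800
SSB = Σnᵢ(x̄ᵢ−x̄)² = 1074.935; SSW = ΣΣ(x−x̄ᵢ)² = 663.065
MSB = 1074.935/2 = 537.4675; MSW = 663.065/22 = 30.1393
F = MSB/MSW = 17.8328
df = (2, 22)
p-value (upper-tail) = 0.00002
At α=0.1: p < α → reject H₀

reject H₀: yes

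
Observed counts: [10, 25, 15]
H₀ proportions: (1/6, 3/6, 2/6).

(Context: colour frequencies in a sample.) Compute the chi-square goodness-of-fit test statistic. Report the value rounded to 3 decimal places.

n = 50; E_i = n·p_i = [8.33, 25.00, 16.67]
χ² = (10−8.33)²/8.33 + (25−25.00)²/25.00 + (15−16.67)²/16.67 = 0.5000
df = 2

test statistic = 0.500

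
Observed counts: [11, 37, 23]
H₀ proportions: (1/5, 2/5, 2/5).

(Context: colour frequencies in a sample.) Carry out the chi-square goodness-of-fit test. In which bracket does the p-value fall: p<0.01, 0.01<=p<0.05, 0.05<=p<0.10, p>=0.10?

p-value bracket: p>=0.10

n = 71; E_i = n·p_i = [14.20, 28.40, 28.40]
χ² = (11−14.20)²/14.20 + (37−28.40)²/28.40 + (23−28.40)²/28.40 = 4.3521
df = 2
p-value (upper-tail) = 0.11349
→ bracket: p>=0.10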